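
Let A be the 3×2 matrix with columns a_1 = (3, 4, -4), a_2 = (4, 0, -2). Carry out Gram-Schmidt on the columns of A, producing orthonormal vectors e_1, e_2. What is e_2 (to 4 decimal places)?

e_2 = (0.7925, -0.6096, -0.0152)

a_1 = (3, 4, -4); ‖a_1‖ = 6.4031, so e_1 = (0.4685, 0.6247, -0.6247).
e_1·a_2 = 0.4685·4 + 0.6247·0 + (-0.6247)·(-2) = 3.1235.
u_2 = a_2 − 3.1235·e_1 = (2.5366, -1.9512, -0.0488).
‖u_2‖ = 3.2006, so e_2 = (0.7925, -0.6096, -0.0152).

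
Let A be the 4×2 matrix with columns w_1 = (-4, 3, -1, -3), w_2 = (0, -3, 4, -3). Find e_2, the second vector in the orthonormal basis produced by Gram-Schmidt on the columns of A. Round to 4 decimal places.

w_1 = (-4, 3, -1, -3); ‖w_1‖ = 5.9161, so e_1 = (-0.6761, 0.5071, -0.1690, -0.5071).
e_1·w_2 = (-0.6761)·0 + 0.5071·(-3) + (-0.1690)·4 + (-0.5071)·(-3) = -0.6761.
u_2 = w_2 + 0.6761·e_1 = (-0.4571, -2.6571, 3.8857, -3.3429).
‖u_2‖ = 5.7916, so e_2 = (-0.0789, -0.4588, 0.6709, -0.5772).

e_2 = (-0.0789, -0.4588, 0.6709, -0.5772)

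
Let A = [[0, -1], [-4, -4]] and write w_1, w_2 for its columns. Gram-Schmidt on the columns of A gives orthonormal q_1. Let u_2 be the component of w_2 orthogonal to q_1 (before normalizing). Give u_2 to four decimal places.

u_2 = (-1.0000, 0.0000)

q_1 = w_1/‖w_1‖ = (0, -4)/4.0000 = (0.0000, -1.0000).
r_{12} = q_1·w_2 = 4.0000.
u_2 = w_2 − 4.0000·q_1 = (-1.0000, 0.0000).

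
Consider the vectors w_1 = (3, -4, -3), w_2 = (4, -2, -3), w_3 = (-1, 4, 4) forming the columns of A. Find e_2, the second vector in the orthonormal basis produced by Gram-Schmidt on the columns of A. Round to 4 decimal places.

w_1 = (3, -4, -3); ‖w_1‖ = 5.8310, so e_1 = (0.5145, -0.6860, -0.5145).
e_1·w_2 = 0.5145·4 + (-0.6860)·(-2) + (-0.5145)·(-3) = 4.9735.
u_2 = w_2 − 4.9735·e_1 = (1.4412, 1.4118, -0.4412).
‖u_2‖ = 2.0651, so e_2 = (0.6979, 0.6836, -0.2136).

e_2 = (0.6979, 0.6836, -0.2136)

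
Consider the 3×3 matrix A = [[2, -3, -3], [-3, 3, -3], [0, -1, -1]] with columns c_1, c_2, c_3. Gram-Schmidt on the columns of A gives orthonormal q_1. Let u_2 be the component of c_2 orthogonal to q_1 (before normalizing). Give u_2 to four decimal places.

q_1 = c_1/‖c_1‖ = (2, -3, 0)/3.6056 = (0.5547, -0.8321, 0.0000).
r_{12} = q_1·c_2 = -4.1603.
u_2 = c_2 + 4.1603·q_1 = (-0.6923, -0.4615, -1.0000).

u_2 = (-0.6923, -0.4615, -1.0000)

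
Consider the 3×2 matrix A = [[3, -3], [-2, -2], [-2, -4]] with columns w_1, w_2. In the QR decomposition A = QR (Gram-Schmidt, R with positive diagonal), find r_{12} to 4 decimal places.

w_1 = (3, -2, -2); ‖w_1‖ = 4.1231, so q_1 = (0.7276, -0.4851, -0.4851).
r_{12} = q_1·w_2 = 0.7276.

r_{12} = 0.7276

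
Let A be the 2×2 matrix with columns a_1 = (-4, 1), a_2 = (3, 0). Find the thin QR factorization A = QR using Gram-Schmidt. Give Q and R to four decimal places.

Q = [[-0.9701, 0.2425], [0.2425, 0.9701]], R = [[4.1231, -2.9104], [0.0000, 0.7276]]

e_1 = a_1/‖a_1‖ = (-4, 1)/4.1231 = (-0.9701, 0.2425).
r_{12} = e_1·a_2 = -2.9104.
u_2 = a_2 + 2.9104·e_1 = (0.1765, 0.7059).
‖u_2‖ = 0.7276, so e_2 = (0.2425, 0.9701).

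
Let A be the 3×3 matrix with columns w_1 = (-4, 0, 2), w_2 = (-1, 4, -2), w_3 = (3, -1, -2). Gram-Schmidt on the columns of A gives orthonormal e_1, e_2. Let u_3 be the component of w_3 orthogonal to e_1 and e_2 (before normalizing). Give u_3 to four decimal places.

u_3 = (-0.3429, -0.4286, -0.6857)

w_1 = (-4, 0, 2); ‖w_1‖ = 4.4721, so e_1 = (-0.8944, 0.0000, 0.4472).
e_1·w_2 = (-0.8944)·(-1) + 0.0000·4 + 0.4472·(-2) = 0.0000.
u_2 = w_2 + 0.0000·e_1 = (-1.0000, 4.0000, -2.0000).
‖u_2‖ = 4.5826, so e_2 = (-0.2182, 0.8729, -0.4364).
e_1·w_3 = (-0.8944)·3 + 0.0000·(-1) + 0.4472·(-2) = -3.5777; e_2·w_3 = (-0.2182)·3 + 0.8729·(-1) + (-0.4364)·(-2) = -0.6547.
u_3 = w_3 + 3.5777·e_1 + 0.6547·e_2 = (-0.3429, -0.4286, -0.6857).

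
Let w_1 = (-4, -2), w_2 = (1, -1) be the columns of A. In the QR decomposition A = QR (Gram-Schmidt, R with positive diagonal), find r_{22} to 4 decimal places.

r_{22} = 1.3416

e_1 = w_1/‖w_1‖ = (-4, -2)/4.4721 = (-0.8944, -0.4472).
r_{12} = e_1·w_2 = -0.4472.
u_2 = w_2 + 0.4472·e_1 = (0.6000, -1.2000).
r_{22} = ‖u_2‖ = 1.3416.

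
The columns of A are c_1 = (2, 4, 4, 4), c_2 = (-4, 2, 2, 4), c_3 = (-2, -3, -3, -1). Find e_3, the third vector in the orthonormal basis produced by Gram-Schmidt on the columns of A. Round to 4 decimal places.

c_1 = (2, 4, 4, 4); ‖c_1‖ = 7.2111, so e_1 = (0.2774, 0.5547, 0.5547, 0.5547).
e_1·c_2 = 0.2774·(-4) + 0.5547·2 + 0.5547·2 + 0.5547·4 = 3.3282.
u_2 = c_2 − 3.3282·e_1 = (-4.9231, 0.1538, 0.1538, 2.1538).
‖u_2‖ = 5.3780, so e_2 = (-0.9154, 0.0286, 0.0286, 0.4005).
e_1·c_3 = 0.2774·(-2) + 0.5547·(-3) + 0.5547·(-3) + 0.5547·(-1) = -4.4376; e_2·c_3 = (-0.9154)·(-2) + 0.0286·(-3) + 0.0286·(-3) + 0.4005·(-1) = 1.2587.
u_3 = c_3 + 4.4376·e_1 − 1.2587·e_2 = (0.3830, -0.5745, -0.5745, 0.9574).
‖u_3‖ = 1.3128, so e_3 = (0.2917, -0.4376, -0.4376, 0.7293).

e_3 = (0.2917, -0.4376, -0.4376, 0.7293)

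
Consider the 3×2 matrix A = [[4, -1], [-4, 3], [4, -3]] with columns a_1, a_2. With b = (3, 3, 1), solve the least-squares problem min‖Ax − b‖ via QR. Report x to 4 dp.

e_1 = a_1/‖a_1‖ = (4, -4, 4)/6.9282 = (0.5774, -0.5774, 0.5774).
r_{12} = e_1·a_2 = -4.0415.
u_2 = a_2 + 4.0415·e_1 = (1.3333, 0.6667, -0.6667).
‖u_2‖ = 1.6330, so e_2 = (0.8165, 0.4082, -0.4082).
Qᵀb = (0.5774, 3.2660).
Back-substitute: x_2 = 3.2660/1.6330 = 2.0000.
x_1 = (0.5774 + 4.0415·2.0000)/6.9282 = 1.2500.

x = (1.2500, 2.0000)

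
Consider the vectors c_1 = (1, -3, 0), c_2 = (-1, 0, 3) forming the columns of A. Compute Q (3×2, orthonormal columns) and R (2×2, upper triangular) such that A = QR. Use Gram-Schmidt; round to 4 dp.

Q = [[0.3162, -0.2860], [-0.9487, -0.0953], [0.0000, 0.9535]], R = [[3.1623, -0.3162], [0.0000, 3.1464]]

c_1 = (1, -3, 0); ‖c_1‖ = 3.1623, so q_1 = (0.3162, -0.9487, 0.0000).
q_1·c_2 = 0.3162·(-1) + (-0.9487)·0 + 0.0000·3 = -0.3162.
u_2 = c_2 + 0.3162·q_1 = (-0.9000, -0.3000, 3.0000).
‖u_2‖ = 3.1464, so q_2 = (-0.2860, -0.0953, 0.9535).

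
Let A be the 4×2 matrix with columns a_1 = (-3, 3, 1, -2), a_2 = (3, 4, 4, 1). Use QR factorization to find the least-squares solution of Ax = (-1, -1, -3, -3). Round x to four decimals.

x = (0.2508, -0.5537)

a_1 = (-3, 3, 1, -2); ‖a_1‖ = 4.7958, so e_1 = (-0.6255, 0.6255, 0.2085, -0.4170).
e_1·a_2 = (-0.6255)·3 + 0.6255·4 + 0.2085·4 + (-0.4170)·1 = 1.0426.
u_2 = a_2 − 1.0426·e_1 = (3.6522, 3.3478, 3.7826, 1.4348).
‖u_2‖ = 6.3963, so e_2 = (0.5710, 0.5234, 0.5914, 0.2243).
Qᵀb = (0.6255, -3.5414).
Back-substitute: x_2 = -3.5414/6.3963 = -0.5537.
x_1 = (0.6255 − 1.0426·(-0.5537))/4.7958 = 0.2508.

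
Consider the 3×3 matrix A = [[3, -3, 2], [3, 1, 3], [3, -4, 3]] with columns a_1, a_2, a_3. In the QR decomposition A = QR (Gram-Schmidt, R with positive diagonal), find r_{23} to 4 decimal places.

a_1 = (3, 3, 3); ‖a_1‖ = 5.1962, so q_1 = (0.5774, 0.5774, 0.5774).
q_1·a_2 = 0.5774·(-3) + 0.5774·1 + 0.5774·(-4) = -3.4641.
u_2 = a_2 + 3.4641·q_1 = (-1.0000, 3.0000, -2.0000).
‖u_2‖ = 3.7417, so q_2 = (-0.2673, 0.8018, -0.5345).
r_{23} = q_2·a_3 = 0.2673.

r_{23} = 0.2673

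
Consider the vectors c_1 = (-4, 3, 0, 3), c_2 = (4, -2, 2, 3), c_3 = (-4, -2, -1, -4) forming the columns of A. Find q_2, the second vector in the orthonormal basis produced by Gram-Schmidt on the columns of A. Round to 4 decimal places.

q_2 = (0.4667, -0.1611, 0.3778, 0.7833)

c_1 = (-4, 3, 0, 3); ‖c_1‖ = 5.8310, so q_1 = (-0.6860, 0.5145, 0.0000, 0.5145).
q_1·c_2 = (-0.6860)·4 + 0.5145·(-2) + 0.0000·2 + 0.5145·3 = -2.2295.
u_2 = c_2 + 2.2295·q_1 = (2.4706, -0.8529, 2.0000, 4.1471).
‖u_2‖ = 5.2943, so q_2 = (0.4667, -0.1611, 0.3778, 0.7833).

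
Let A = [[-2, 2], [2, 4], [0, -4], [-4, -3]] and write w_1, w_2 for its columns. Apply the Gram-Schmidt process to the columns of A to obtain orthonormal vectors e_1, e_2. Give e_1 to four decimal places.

e_1 = w_1/‖w_1‖ = (-2, 2, 0, -4)/4.8990 = (-0.4082, 0.4082, 0.0000, -0.8165).

e_1 = (-0.4082, 0.4082, 0.0000, -0.8165)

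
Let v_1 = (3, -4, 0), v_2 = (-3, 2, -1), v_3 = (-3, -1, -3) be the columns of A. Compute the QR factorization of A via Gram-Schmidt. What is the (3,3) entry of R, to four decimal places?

e_1 = v_1/‖v_1‖ = (3, -4, 0)/5.0000 = (0.6000, -0.8000, 0.0000).
r_{12} = e_1·v_2 = -3.4000.
u_2 = v_2 + 3.4000·e_1 = (-0.9600, -0.7200, -1.0000).
‖u_2‖ = 1.5620, so e_2 = (-0.6146, -0.4609, -0.6402).
r_{13} = e_1·v_3 = -1.0000; r_{23} = e_2·v_3 = 4.2252.
u_3 = v_3 + 1.0000·e_1 − 4.2252·e_2 = (0.1967, 0.1475, -0.2951).
r_{33} = ‖u_3‖ = 0.3841.

r_{33} = 0.3841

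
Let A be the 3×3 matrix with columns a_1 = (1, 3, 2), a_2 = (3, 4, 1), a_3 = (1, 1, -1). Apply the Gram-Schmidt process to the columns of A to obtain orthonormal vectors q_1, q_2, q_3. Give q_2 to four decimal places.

a_1 = (1, 3, 2); ‖a_1‖ = 3.7417, so q_1 = (0.2673, 0.8018, 0.5345).
q_1·a_2 = 0.2673·3 + 0.8018·4 + 0.5345·1 = 4.5434.
u_2 = a_2 − 4.5434·q_1 = (1.7857, 0.3571, -1.4286).
‖u_2‖ = 2.3146, so q_2 = (0.7715, 0.1543, -0.6172).

q_2 = (0.7715, 0.1543, -0.6172)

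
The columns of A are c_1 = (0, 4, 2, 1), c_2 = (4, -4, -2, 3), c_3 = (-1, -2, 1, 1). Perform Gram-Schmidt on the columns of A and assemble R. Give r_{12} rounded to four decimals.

r_{12} = -3.7097

c_1 = (0, 4, 2, 1); ‖c_1‖ = 4.5826, so q_1 = (0.0000, 0.8729, 0.4364, 0.2182).
r_{12} = q_1·c_2 = -3.7097.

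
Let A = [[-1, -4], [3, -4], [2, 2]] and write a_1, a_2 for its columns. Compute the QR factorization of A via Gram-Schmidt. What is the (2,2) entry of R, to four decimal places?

e_1 = a_1/‖a_1‖ = (-1, 3, 2)/3.7417 = (-0.2673, 0.8018, 0.5345).
r_{12} = e_1·a_2 = -1.0690.
u_2 = a_2 + 1.0690·e_1 = (-4.2857, -3.1429, 2.5714).
r_{22} = ‖u_2‖ = 5.9040.

r_{22} = 5.9040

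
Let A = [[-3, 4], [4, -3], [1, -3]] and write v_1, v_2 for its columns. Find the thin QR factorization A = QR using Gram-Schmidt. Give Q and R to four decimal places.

Q = [[-0.5883, 0.3623], [0.7845, 0.4726], [0.1961, -0.8034]], R = [[5.0990, -5.2951], [0.0000, 2.4416]]

q_1 = v_1/‖v_1‖ = (-3, 4, 1)/5.0990 = (-0.5883, 0.7845, 0.1961).
r_{12} = q_1·v_2 = -5.2951.
u_2 = v_2 + 5.2951·q_1 = (0.8846, 1.1538, -1.9615).
‖u_2‖ = 2.4416, so q_2 = (0.3623, 0.4726, -0.8034).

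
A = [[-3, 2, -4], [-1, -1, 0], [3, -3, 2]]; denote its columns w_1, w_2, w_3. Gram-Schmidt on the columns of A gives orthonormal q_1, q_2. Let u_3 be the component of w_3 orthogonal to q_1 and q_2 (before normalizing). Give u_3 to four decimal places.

u_3 = (-1.2000, 0.6000, -1.0000)

w_1 = (-3, -1, 3); ‖w_1‖ = 4.3589, so q_1 = (-0.6882, -0.2294, 0.6882).
q_1·w_2 = (-0.6882)·2 + (-0.2294)·(-1) + 0.6882·(-3) = -3.2118.
u_2 = w_2 + 3.2118·q_1 = (-0.2105, -1.7368, -0.7895).
‖u_2‖ = 1.9194, so q_2 = (-0.1097, -0.9049, -0.4113).
q_1·w_3 = (-0.6882)·(-4) + (-0.2294)·0 + 0.6882·2 = 4.1295; q_2·w_3 = (-0.1097)·(-4) + (-0.9049)·0 + (-0.4113)·2 = -0.3839.
u_3 = w_3 − 4.1295·q_1 + 0.3839·q_2 = (-1.2000, 0.6000, -1.0000).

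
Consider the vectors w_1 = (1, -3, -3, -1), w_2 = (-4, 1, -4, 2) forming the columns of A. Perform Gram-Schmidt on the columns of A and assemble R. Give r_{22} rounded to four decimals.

r_{22} = 6.0457

w_1 = (1, -3, -3, -1); ‖w_1‖ = 4.4721, so e_1 = (0.2236, -0.6708, -0.6708, -0.2236).
e_1·w_2 = 0.2236·(-4) + (-0.6708)·1 + (-0.6708)·(-4) + (-0.2236)·2 = 0.6708.
u_2 = w_2 − 0.6708·e_1 = (-4.1500, 1.4500, -3.5500, 2.1500).
r_{22} = ‖u_2‖ = 6.0457.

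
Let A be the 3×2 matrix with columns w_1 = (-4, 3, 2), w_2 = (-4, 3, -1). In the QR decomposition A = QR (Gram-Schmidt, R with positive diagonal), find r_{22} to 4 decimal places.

r_{22} = 2.7854

q_1 = w_1/‖w_1‖ = (-4, 3, 2)/5.3852 = (-0.7428, 0.5571, 0.3714).
r_{12} = q_1·w_2 = 4.2710.
u_2 = w_2 − 4.2710·q_1 = (-0.8276, 0.6207, -2.5862).
r_{22} = ‖u_2‖ = 2.7854.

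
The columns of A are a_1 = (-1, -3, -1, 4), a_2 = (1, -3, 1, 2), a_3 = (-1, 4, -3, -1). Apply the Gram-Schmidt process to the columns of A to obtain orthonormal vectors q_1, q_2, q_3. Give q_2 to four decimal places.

q_1 = a_1/‖a_1‖ = (-1, -3, -1, 4)/5.1962 = (-0.1925, -0.5774, -0.1925, 0.7698).
r_{12} = q_1·a_2 = 2.8868.
u_2 = a_2 − 2.8868·q_1 = (1.5556, -1.3333, 1.5556, -0.2222).
‖u_2‖ = 2.5820, so q_2 = (0.6025, -0.5164, 0.6025, -0.0861).

q_2 = (0.6025, -0.5164, 0.6025, -0.0861)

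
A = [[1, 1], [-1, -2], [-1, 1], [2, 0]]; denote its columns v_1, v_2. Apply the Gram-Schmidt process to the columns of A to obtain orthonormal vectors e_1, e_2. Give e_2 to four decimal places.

v_1 = (1, -1, -1, 2); ‖v_1‖ = 2.6458, so e_1 = (0.3780, -0.3780, -0.3780, 0.7559).
e_1·v_2 = 0.3780·1 + (-0.3780)·(-2) + (-0.3780)·1 + 0.7559·0 = 0.7559.
u_2 = v_2 − 0.7559·e_1 = (0.7143, -1.7143, 1.2857, -0.5714).
‖u_2‖ = 2.3299, so e_2 = (0.3066, -0.7358, 0.5518, -0.2453).

e_2 = (0.3066, -0.7358, 0.5518, -0.2453)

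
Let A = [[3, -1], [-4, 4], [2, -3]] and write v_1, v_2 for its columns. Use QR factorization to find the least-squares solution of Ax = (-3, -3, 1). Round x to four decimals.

x = (-1.3178, -1.7287)

e_1 = v_1/‖v_1‖ = (3, -4, 2)/5.3852 = (0.5571, -0.7428, 0.3714).
r_{12} = e_1·v_2 = -4.6424.
u_2 = v_2 + 4.6424·e_1 = (1.5862, 0.5517, -1.2759).
‖u_2‖ = 2.1091, so e_2 = (0.7521, 0.2616, -0.6049).
Qᵀb = (0.9285, -3.6460).
Back-substitute: x_2 = -3.6460/2.1091 = -1.7287.
x_1 = (0.9285 + 4.6424·(-1.7287))/5.3852 = -1.3178.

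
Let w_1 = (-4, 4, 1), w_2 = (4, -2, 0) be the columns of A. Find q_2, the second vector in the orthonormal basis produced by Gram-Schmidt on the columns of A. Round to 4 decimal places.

w_1 = (-4, 4, 1); ‖w_1‖ = 5.7446, so q_1 = (-0.6963, 0.6963, 0.1741).
q_1·w_2 = (-0.6963)·4 + 0.6963·(-2) + 0.1741·0 = -4.1779.
u_2 = w_2 + 4.1779·q_1 = (1.0909, 0.9091, 0.7273).
‖u_2‖ = 1.5954, so q_2 = (0.6838, 0.5698, 0.4558).

q_2 = (0.6838, 0.5698, 0.4558)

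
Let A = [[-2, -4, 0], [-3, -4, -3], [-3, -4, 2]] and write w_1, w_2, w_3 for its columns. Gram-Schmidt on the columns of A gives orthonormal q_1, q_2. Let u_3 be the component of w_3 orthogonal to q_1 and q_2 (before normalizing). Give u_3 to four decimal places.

w_1 = (-2, -3, -3); ‖w_1‖ = 4.6904, so q_1 = (-0.4264, -0.6396, -0.6396).
q_1·w_2 = (-0.4264)·(-4) + (-0.6396)·(-4) + (-0.6396)·(-4) = 6.8224.
u_2 = w_2 − 6.8224·q_1 = (-1.0909, 0.3636, 0.3636).
‖u_2‖ = 1.2060, so q_2 = (-0.9045, 0.3015, 0.3015).
q_1·w_3 = (-0.4264)·0 + (-0.6396)·(-3) + (-0.6396)·2 = 0.6396; q_2·w_3 = (-0.9045)·0 + 0.3015·(-3) + 0.3015·2 = -0.3015.
u_3 = w_3 − 0.6396·q_1 + 0.3015·q_2 = (0.0000, -2.5000, 2.5000).

u_3 = (0.0000, -2.5000, 2.5000)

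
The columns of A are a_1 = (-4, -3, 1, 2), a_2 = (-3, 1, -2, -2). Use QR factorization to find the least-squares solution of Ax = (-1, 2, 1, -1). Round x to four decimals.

x = (-0.1299, 0.2994)

e_1 = a_1/‖a_1‖ = (-4, -3, 1, 2)/5.4772 = (-0.7303, -0.5477, 0.1826, 0.3651).
r_{12} = e_1·a_2 = 0.5477.
u_2 = a_2 − 0.5477·e_1 = (-2.6000, 1.3000, -2.1000, -2.2000).
‖u_2‖ = 4.2071, so e_2 = (-0.6180, 0.3090, -0.4992, -0.5229).
Qᵀb = (-0.5477, 1.2598).
Back-substitute: x_2 = 1.2598/4.2071 = 0.2994.
x_1 = (-0.5477 − 0.5477·0.2994)/5.4772 = -0.1299.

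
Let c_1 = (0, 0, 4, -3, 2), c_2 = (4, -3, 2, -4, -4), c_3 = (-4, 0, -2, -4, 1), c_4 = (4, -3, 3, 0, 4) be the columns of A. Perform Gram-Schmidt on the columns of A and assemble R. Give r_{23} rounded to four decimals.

c_1 = (0, 0, 4, -3, 2); ‖c_1‖ = 5.3852, so e_1 = (0.0000, 0.0000, 0.7428, -0.5571, 0.3714).
e_1·c_2 = 0.0000·4 + 0.0000·(-3) + 0.7428·2 + (-0.5571)·(-4) + 0.3714·(-4) = 2.2283.
u_2 = c_2 − 2.2283·e_1 = (4.0000, -3.0000, 0.3448, -2.7586, -4.8276).
‖u_2‖ = 7.4856, so e_2 = (0.5344, -0.4008, 0.0461, -0.3685, -0.6449).
r_{23} = e_2·c_3 = -1.4004.

r_{23} = -1.4004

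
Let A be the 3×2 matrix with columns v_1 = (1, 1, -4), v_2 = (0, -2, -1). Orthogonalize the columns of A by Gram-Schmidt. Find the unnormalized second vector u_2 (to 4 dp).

v_1 = (1, 1, -4); ‖v_1‖ = 4.2426, so q_1 = (0.2357, 0.2357, -0.9428).
q_1·v_2 = 0.2357·0 + 0.2357·(-2) + (-0.9428)·(-1) = 0.4714.
u_2 = v_2 − 0.4714·q_1 = (-0.1111, -2.1111, -0.5556).

u_2 = (-0.1111, -2.1111, -0.5556)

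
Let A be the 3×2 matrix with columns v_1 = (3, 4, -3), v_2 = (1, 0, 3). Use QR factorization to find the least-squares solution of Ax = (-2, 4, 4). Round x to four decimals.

x = (0.1316, 1.0789)

v_1 = (3, 4, -3); ‖v_1‖ = 5.8310, so e_1 = (0.5145, 0.6860, -0.5145).
e_1·v_2 = 0.5145·1 + 0.6860·0 + (-0.5145)·3 = -1.0290.
u_2 = v_2 + 1.0290·e_1 = (1.5294, 0.7059, 2.4706).
‖u_2‖ = 2.9902, so e_2 = (0.5115, 0.2361, 0.8262).
Qᵀb = (-0.3430, 3.2262).
Back-substitute: x_2 = 3.2262/2.9902 = 1.0789.
x_1 = (-0.3430 + 1.0290·1.0789)/5.8310 = 0.1316.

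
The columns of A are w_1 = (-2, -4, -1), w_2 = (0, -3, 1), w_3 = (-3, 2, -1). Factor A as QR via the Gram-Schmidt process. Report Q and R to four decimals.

Q = [[-0.4364, 0.5089, -0.7420], [-0.8729, -0.4395, 0.2120], [-0.2182, 0.7402, 0.6360]], R = [[4.5826, 2.4004, -0.2182], [0.0000, 2.0587, -3.1458], [0.0000, 0.0000, 2.0140]]

q_1 = w_1/‖w_1‖ = (-2, -4, -1)/4.5826 = (-0.4364, -0.8729, -0.2182).
r_{12} = q_1·w_2 = 2.4004.
u_2 = w_2 − 2.4004·q_1 = (1.0476, -0.9048, 1.5238).
‖u_2‖ = 2.0587, so q_2 = (0.5089, -0.4395, 0.7402).
r_{13} = q_1·w_3 = -0.2182; r_{23} = q_2·w_3 = -3.1458.
u_3 = w_3 + 0.2182·q_1 + 3.1458·q_2 = (-1.4944, 0.4270, 1.2809).
‖u_3‖ = 2.0140, so q_3 = (-0.7420, 0.2120, 0.6360).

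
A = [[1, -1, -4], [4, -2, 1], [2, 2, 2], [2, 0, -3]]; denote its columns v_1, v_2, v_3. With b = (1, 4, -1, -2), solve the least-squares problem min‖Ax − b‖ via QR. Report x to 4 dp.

q_1 = v_1/‖v_1‖ = (1, 4, 2, 2)/5.0000 = (0.2000, 0.8000, 0.4000, 0.4000).
r_{12} = q_1·v_2 = -1.0000.
u_2 = v_2 + 1.0000·q_1 = (-0.8000, -1.2000, 2.4000, 0.4000).
‖u_2‖ = 2.8284, so q_2 = (-0.2828, -0.4243, 0.8485, 0.1414).
r_{13} = q_1·v_3 = -0.4000; r_{23} = q_2·v_3 = 1.9799.
u_3 = v_3 + 0.4000·q_1 − 1.9799·q_2 = (-3.3600, 2.1600, 0.4800, -3.1200).
‖u_3‖ = 5.0912, so q_3 = (-0.6600, 0.4243, 0.0943, -0.6128).
Qᵀb = (2.2000, -3.1113, 2.1685).
Back-substitute: x_3 = 2.1685/5.0912 = 0.4259.
x_2 = (-3.1113 − 1.9799·0.4259)/2.8284 = -1.3981.
x_1 = (2.2000 + 1.0000·(-1.3981) + 0.4000·0.4259)/5.0000 = 0.1944.

x = (0.1944, -1.3981, 0.4259)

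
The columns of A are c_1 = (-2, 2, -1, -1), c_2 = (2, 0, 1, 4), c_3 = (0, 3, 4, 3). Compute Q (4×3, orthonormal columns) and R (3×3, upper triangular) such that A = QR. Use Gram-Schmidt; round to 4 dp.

c_1 = (-2, 2, -1, -1); ‖c_1‖ = 3.1623, so q_1 = (-0.6325, 0.6325, -0.3162, -0.3162).
q_1·c_2 = (-0.6325)·2 + 0.6325·0 + (-0.3162)·1 + (-0.3162)·4 = -2.8460.
u_2 = c_2 + 2.8460·q_1 = (0.2000, 1.8000, 0.1000, 3.1000).
‖u_2‖ = 3.5917, so q_2 = (0.0557, 0.5012, 0.0278, 0.8631).
q_1·c_3 = (-0.6325)·0 + 0.6325·3 + (-0.3162)·4 + (-0.3162)·3 = -0.3162; q_2·c_3 = 0.0557·0 + 0.5012·3 + 0.0278·4 + 0.8631·3 = 4.2042.
u_3 = c_3 + 0.3162·q_1 − 4.2042·q_2 = (-0.4341, 1.0930, 3.7829, -0.7287).
‖u_3‖ = 4.0280, so q_3 = (-0.1078, 0.2714, 0.9392, -0.1809).

Q = [[-0.6325, 0.0557, -0.1078], [0.6325, 0.5012, 0.2714], [-0.3162, 0.0278, 0.9392], [-0.3162, 0.8631, -0.1809]], R = [[3.1623, -2.8460, -0.3162], [0.0000, 3.5917, 4.2042], [0.0000, 0.0000, 4.0280]]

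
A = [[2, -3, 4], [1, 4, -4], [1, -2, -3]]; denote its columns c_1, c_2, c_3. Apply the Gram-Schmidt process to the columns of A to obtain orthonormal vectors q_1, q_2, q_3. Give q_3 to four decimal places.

c_1 = (2, 1, 1); ‖c_1‖ = 2.4495, so q_1 = (0.8165, 0.4082, 0.4082).
q_1·c_2 = 0.8165·(-3) + 0.4082·4 + 0.4082·(-2) = -1.6330.
u_2 = c_2 + 1.6330·q_1 = (-1.6667, 4.6667, -1.3333).
‖u_2‖ = 5.1316, so q_2 = (-0.3248, 0.9094, -0.2598).
q_1·c_3 = 0.8165·4 + 0.4082·(-4) + 0.4082·(-3) = 0.4082; q_2·c_3 = (-0.3248)·4 + 0.9094·(-4) + (-0.2598)·(-3) = -4.1572.
u_3 = c_3 − 0.4082·q_1 + 4.1572·q_2 = (2.3165, -0.3861, -4.2468).
‖u_3‖ = 4.8529, so q_3 = (0.4773, -0.0796, -0.8751).

q_3 = (0.4773, -0.0796, -0.8751)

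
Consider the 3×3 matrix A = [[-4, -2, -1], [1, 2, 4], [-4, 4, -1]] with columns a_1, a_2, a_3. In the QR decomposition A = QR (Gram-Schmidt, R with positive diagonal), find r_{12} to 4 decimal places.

r_{12} = -1.0445

a_1 = (-4, 1, -4); ‖a_1‖ = 5.7446, so e_1 = (-0.6963, 0.1741, -0.6963).
r_{12} = e_1·a_2 = -1.0445.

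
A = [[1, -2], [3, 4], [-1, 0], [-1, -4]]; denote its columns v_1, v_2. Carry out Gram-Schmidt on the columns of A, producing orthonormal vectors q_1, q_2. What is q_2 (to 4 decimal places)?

q_2 = (-0.7141, 0.1127, 0.2631, -0.6389)

q_1 = v_1/‖v_1‖ = (1, 3, -1, -1)/3.4641 = (0.2887, 0.8660, -0.2887, -0.2887).
r_{12} = q_1·v_2 = 4.0415.
u_2 = v_2 − 4.0415·q_1 = (-3.1667, 0.5000, 1.1667, -2.8333).
‖u_2‖ = 4.4347, so q_2 = (-0.7141, 0.1127, 0.2631, -0.6389).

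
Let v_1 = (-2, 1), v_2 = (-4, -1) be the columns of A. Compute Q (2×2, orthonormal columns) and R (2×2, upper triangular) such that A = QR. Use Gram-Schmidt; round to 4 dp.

e_1 = v_1/‖v_1‖ = (-2, 1)/2.2361 = (-0.8944, 0.4472).
r_{12} = e_1·v_2 = 3.1305.
u_2 = v_2 − 3.1305·e_1 = (-1.2000, -2.4000).
‖u_2‖ = 2.6833, so e_2 = (-0.4472, -0.8944).

Q = [[-0.8944, -0.4472], [0.4472, -0.8944]], R = [[2.2361, 3.1305], [0.0000, 2.6833]]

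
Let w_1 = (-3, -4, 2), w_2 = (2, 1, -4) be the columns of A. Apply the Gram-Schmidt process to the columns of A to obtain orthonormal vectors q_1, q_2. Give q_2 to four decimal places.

w_1 = (-3, -4, 2); ‖w_1‖ = 5.3852, so q_1 = (-0.5571, -0.7428, 0.3714).
q_1·w_2 = (-0.5571)·2 + (-0.7428)·1 + 0.3714·(-4) = -3.3425.
u_2 = w_2 + 3.3425·q_1 = (0.1379, -1.4828, -2.7586).
‖u_2‖ = 3.1349, so q_2 = (0.0440, -0.4730, -0.8800).

q_2 = (0.0440, -0.4730, -0.8800)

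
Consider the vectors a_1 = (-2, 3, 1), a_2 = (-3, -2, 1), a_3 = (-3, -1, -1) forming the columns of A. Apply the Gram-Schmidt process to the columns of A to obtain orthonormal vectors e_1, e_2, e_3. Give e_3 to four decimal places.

e_1 = a_1/‖a_1‖ = (-2, 3, 1)/3.7417 = (-0.5345, 0.8018, 0.2673).
r_{12} = e_1·a_2 = 0.2673.
u_2 = a_2 − 0.2673·e_1 = (-2.8571, -2.2143, 0.9286).
‖u_2‖ = 3.7321, so e_2 = (-0.7656, -0.5933, 0.2488).
r_{13} = e_1·a_3 = 0.5345; r_{23} = e_2·a_3 = 2.6412.
u_3 = a_3 − 0.5345·e_1 − 2.6412·e_2 = (-0.6923, 0.1385, -1.8000).
‖u_3‖ = 1.9335, so e_3 = (-0.3581, 0.0716, -0.9309).

e_3 = (-0.3581, 0.0716, -0.9309)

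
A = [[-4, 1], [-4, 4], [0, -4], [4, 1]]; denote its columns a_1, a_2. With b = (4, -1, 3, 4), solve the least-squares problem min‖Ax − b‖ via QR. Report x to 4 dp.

x = (0.0058, -0.2326)

a_1 = (-4, -4, 0, 4); ‖a_1‖ = 6.9282, so e_1 = (-0.5774, -0.5774, 0.0000, 0.5774).
e_1·a_2 = (-0.5774)·1 + (-0.5774)·4 + 0.0000·(-4) + 0.5774·1 = -2.3094.
u_2 = a_2 + 2.3094·e_1 = (-0.3333, 2.6667, -4.0000, 2.3333).
‖u_2‖ = 5.3541, so e_2 = (-0.0623, 0.4981, -0.7471, 0.4358).
Qᵀb = (0.5774, -1.2451).
Back-substitute: x_2 = -1.2451/5.3541 = -0.2326.
x_1 = (0.5774 + 2.3094·(-0.2326))/6.9282 = 0.0058.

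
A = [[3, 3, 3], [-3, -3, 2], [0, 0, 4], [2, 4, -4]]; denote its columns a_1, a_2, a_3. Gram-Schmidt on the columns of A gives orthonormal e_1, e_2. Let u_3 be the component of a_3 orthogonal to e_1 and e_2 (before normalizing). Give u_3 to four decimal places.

u_3 = (2.5000, 2.5000, 4.0000, 0.0000)

a_1 = (3, -3, 0, 2); ‖a_1‖ = 4.6904, so e_1 = (0.6396, -0.6396, 0.0000, 0.4264).
e_1·a_2 = 0.6396·3 + (-0.6396)·(-3) + 0.0000·0 + 0.4264·4 = 5.5432.
u_2 = a_2 − 5.5432·e_1 = (-0.5455, 0.5455, 0.0000, 1.6364).
‖u_2‖ = 1.8091, so e_2 = (-0.3015, 0.3015, 0.0000, 0.9045).
e_1·a_3 = 0.6396·3 + (-0.6396)·2 + 0.0000·4 + 0.4264·(-4) = -1.0660; e_2·a_3 = (-0.3015)·3 + 0.3015·2 + 0.0000·4 + 0.9045·(-4) = -3.9196.
u_3 = a_3 + 1.0660·e_1 + 3.9196·e_2 = (2.5000, 2.5000, 4.0000, 0.0000).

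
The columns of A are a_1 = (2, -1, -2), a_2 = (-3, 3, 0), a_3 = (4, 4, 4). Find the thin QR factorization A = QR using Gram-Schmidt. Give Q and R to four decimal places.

q_1 = a_1/‖a_1‖ = (2, -1, -2)/3.0000 = (0.6667, -0.3333, -0.6667).
r_{12} = q_1·a_2 = -3.0000.
u_2 = a_2 + 3.0000·q_1 = (-1.0000, 2.0000, -2.0000).
‖u_2‖ = 3.0000, so q_2 = (-0.3333, 0.6667, -0.6667).
r_{13} = q_1·a_3 = -1.3333; r_{23} = q_2·a_3 = -1.3333.
u_3 = a_3 + 1.3333·q_1 + 1.3333·q_2 = (4.4444, 4.4444, 2.2222).
‖u_3‖ = 6.6667, so q_3 = (0.6667, 0.6667, 0.3333).

Q = [[0.6667, -0.3333, 0.6667], [-0.3333, 0.6667, 0.6667], [-0.6667, -0.6667, 0.3333]], R = [[3.0000, -3.0000, -1.3333], [0.0000, 3.0000, -1.3333], [0.0000, 0.0000, 6.6667]]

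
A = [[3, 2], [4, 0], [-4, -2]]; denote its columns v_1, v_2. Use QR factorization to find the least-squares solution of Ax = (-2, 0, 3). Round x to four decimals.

x = (-0.0303, -1.1970)

e_1 = v_1/‖v_1‖ = (3, 4, -4)/6.4031 = (0.4685, 0.6247, -0.6247).
r_{12} = e_1·v_2 = 2.1864.
u_2 = v_2 − 2.1864·e_1 = (0.9756, -1.3659, -0.6341).
‖u_2‖ = 1.7943, so e_2 = (0.5437, -0.7612, -0.3534).
Qᵀb = (-2.8111, -2.1477).
Back-substitute: x_2 = -2.1477/1.7943 = -1.1970.
x_1 = (-2.8111 − 2.1864·(-1.1970))/6.4031 = -0.0303.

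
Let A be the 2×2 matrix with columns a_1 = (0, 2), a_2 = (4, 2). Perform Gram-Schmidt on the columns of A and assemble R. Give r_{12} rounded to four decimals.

r_{12} = 2.0000

q_1 = a_1/‖a_1‖ = (0, 2)/2.0000 = (0.0000, 1.0000).
r_{12} = q_1·a_2 = 2.0000.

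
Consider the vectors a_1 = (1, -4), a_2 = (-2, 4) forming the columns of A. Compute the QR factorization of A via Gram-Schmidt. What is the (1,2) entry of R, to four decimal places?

r_{12} = -4.3656

e_1 = a_1/‖a_1‖ = (1, -4)/4.1231 = (0.2425, -0.9701).
r_{12} = e_1·a_2 = -4.3656.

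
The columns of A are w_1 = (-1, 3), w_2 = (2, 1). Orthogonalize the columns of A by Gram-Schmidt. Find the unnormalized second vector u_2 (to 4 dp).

q_1 = w_1/‖w_1‖ = (-1, 3)/3.1623 = (-0.3162, 0.9487).
r_{12} = q_1·w_2 = 0.3162.
u_2 = w_2 − 0.3162·q_1 = (2.1000, 0.7000).

u_2 = (2.1000, 0.7000)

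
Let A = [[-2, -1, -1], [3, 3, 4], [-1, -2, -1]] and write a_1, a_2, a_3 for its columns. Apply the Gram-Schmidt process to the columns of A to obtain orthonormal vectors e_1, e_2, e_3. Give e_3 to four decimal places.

e_3 = (0.5774, 0.5774, 0.5774)

e_1 = a_1/‖a_1‖ = (-2, 3, -1)/3.7417 = (-0.5345, 0.8018, -0.2673).
r_{12} = e_1·a_2 = 3.4744.
u_2 = a_2 − 3.4744·e_1 = (0.8571, 0.2143, -1.0714).
‖u_2‖ = 1.3887, so e_2 = (0.6172, 0.1543, -0.7715).
r_{13} = e_1·a_3 = 4.0089; r_{23} = e_2·a_3 = 0.7715.
u_3 = a_3 − 4.0089·e_1 − 0.7715·e_2 = (0.6667, 0.6667, 0.6667).
‖u_3‖ = 1.1547, so e_3 = (0.5774, 0.5774, 0.5774).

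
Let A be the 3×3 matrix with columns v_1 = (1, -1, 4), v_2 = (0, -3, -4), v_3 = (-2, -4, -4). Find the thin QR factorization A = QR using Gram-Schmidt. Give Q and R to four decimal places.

Q = [[0.2357, 0.1828, -0.9545], [-0.2357, -0.9421, -0.2386], [0.9428, -0.2812, 0.1790]], R = [[4.2426, -3.0641, -3.2998], [0.0000, 3.9511, 4.5276], [0.0000, 0.0000, 2.1476]]

e_1 = v_1/‖v_1‖ = (1, -1, 4)/4.2426 = (0.2357, -0.2357, 0.9428).
r_{12} = e_1·v_2 = -3.0641.
u_2 = v_2 + 3.0641·e_1 = (0.7222, -3.7222, -1.1111).
‖u_2‖ = 3.9511, so e_2 = (0.1828, -0.9421, -0.2812).
r_{13} = e_1·v_3 = -3.2998; r_{23} = e_2·v_3 = 4.5276.
u_3 = v_3 + 3.2998·e_1 − 4.5276·e_2 = (-2.0498, -0.5125, 0.3843).
‖u_3‖ = 2.1476, so e_3 = (-0.9545, -0.2386, 0.1790).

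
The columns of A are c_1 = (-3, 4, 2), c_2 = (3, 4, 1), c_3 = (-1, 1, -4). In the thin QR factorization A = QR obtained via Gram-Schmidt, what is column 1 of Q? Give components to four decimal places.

e_1 = (-0.5571, 0.7428, 0.3714)

e_1 = c_1/‖c_1‖ = (-3, 4, 2)/5.3852 = (-0.5571, 0.7428, 0.3714).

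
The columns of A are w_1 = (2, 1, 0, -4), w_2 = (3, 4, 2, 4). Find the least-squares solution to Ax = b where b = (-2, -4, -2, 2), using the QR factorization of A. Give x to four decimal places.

e_1 = w_1/‖w_1‖ = (2, 1, 0, -4)/4.5826 = (0.4364, 0.2182, 0.0000, -0.8729).
r_{12} = e_1·w_2 = -1.3093.
u_2 = w_2 + 1.3093·e_1 = (3.5714, 4.2857, 2.0000, 2.8571).
‖u_2‖ = 6.5792, so e_2 = (0.5428, 0.6514, 0.3040, 0.4343).
Qᵀb = (-3.4915, -3.4307).
Back-substitute: x_2 = -3.4307/6.5792 = -0.5215.
x_1 = (-3.4915 + 1.3093·(-0.5215))/4.5826 = -0.9109.

x = (-0.9109, -0.5215)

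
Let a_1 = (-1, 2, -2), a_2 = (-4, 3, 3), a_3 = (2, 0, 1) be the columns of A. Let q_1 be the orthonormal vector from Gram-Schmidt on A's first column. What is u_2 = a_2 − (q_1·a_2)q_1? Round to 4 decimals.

a_1 = (-1, 2, -2); ‖a_1‖ = 3.0000, so q_1 = (-0.3333, 0.6667, -0.6667).
q_1·a_2 = (-0.3333)·(-4) + 0.6667·3 + (-0.6667)·3 = 1.3333.
u_2 = a_2 − 1.3333·q_1 = (-3.5556, 2.1111, 3.8889).

u_2 = (-3.5556, 2.1111, 3.8889)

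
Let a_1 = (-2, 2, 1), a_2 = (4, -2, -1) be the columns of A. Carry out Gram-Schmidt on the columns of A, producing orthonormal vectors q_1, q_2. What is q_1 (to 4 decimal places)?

q_1 = (-0.6667, 0.6667, 0.3333)

q_1 = a_1/‖a_1‖ = (-2, 2, 1)/3.0000 = (-0.6667, 0.6667, 0.3333).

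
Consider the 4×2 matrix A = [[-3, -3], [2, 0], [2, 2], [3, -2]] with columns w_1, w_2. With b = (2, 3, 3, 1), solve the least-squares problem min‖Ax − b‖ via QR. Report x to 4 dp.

x = (0.4249, -0.2926)

e_1 = w_1/‖w_1‖ = (-3, 2, 2, 3)/5.0990 = (-0.5883, 0.3922, 0.3922, 0.5883).
r_{12} = e_1·w_2 = 1.3728.
u_2 = w_2 − 1.3728·e_1 = (-2.1923, -0.5385, 1.4615, -2.8077).
‖u_2‖ = 3.8879, so e_2 = (-0.5639, -0.1385, 0.3759, -0.7222).
Qᵀb = (1.7650, -1.1377).
Back-substitute: x_2 = -1.1377/3.8879 = -0.2926.
x_1 = (1.7650 − 1.3728·(-0.2926))/5.0990 = 0.4249.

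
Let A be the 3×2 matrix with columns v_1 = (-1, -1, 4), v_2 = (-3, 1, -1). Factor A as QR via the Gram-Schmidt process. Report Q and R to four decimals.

v_1 = (-1, -1, 4); ‖v_1‖ = 4.2426, so e_1 = (-0.2357, -0.2357, 0.9428).
e_1·v_2 = (-0.2357)·(-3) + (-0.2357)·1 + 0.9428·(-1) = -0.4714.
u_2 = v_2 + 0.4714·e_1 = (-3.1111, 0.8889, -0.5556).
‖u_2‖ = 3.2830, so e_2 = (-0.9477, 0.2708, -0.1692).

Q = [[-0.2357, -0.9477], [-0.2357, 0.2708], [0.9428, -0.1692]], R = [[4.2426, -0.4714], [0.0000, 3.2830]]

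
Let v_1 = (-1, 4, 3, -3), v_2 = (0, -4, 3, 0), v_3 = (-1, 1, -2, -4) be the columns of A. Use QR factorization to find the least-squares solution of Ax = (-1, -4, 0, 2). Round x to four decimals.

q_1 = v_1/‖v_1‖ = (-1, 4, 3, -3)/5.9161 = (-0.1690, 0.6761, 0.5071, -0.5071).
r_{12} = q_1·v_2 = -1.1832.
u_2 = v_2 + 1.1832·q_1 = (-0.2000, -3.2000, 3.6000, -0.6000).
‖u_2‖ = 4.8580, so q_2 = (-0.0412, -0.6587, 0.7410, -0.1235).
r_{13} = q_1·v_3 = 1.8593; r_{23} = q_2·v_3 = -1.6056.
u_3 = v_3 − 1.8593·q_1 + 1.6056·q_2 = (-0.7518, -1.3148, -1.7530, -3.2554).
‖u_3‖ = 3.9956, so q_3 = (-0.1882, -0.3291, -0.4387, -0.8148).
Qᵀb = (-3.5496, 2.4290, -0.1251).
Back-substitute: x_3 = -0.1251/3.9956 = -0.0313.
x_2 = (2.4290 + 1.6056·(-0.0313))/4.8580 = 0.4896.
x_1 = (-3.5496 + 1.1832·0.4896 − 1.8593·(-0.0313))/5.9161 = -0.4922.

x = (-0.4922, 0.4896, -0.0313)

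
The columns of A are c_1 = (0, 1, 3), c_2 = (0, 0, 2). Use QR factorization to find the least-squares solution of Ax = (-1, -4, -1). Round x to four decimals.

e_1 = c_1/‖c_1‖ = (0, 1, 3)/3.1623 = (0.0000, 0.3162, 0.9487).
r_{12} = e_1·c_2 = 1.8974.
u_2 = c_2 − 1.8974·e_1 = (0.0000, -0.6000, 0.2000).
‖u_2‖ = 0.6325, so e_2 = (0.0000, -0.9487, 0.3162).
Qᵀb = (-2.2136, 3.4785).
Back-substitute: x_2 = 3.4785/0.6325 = 5.5000.
x_1 = (-2.2136 − 1.8974·5.5000)/3.1623 = -4.0000.

x = (-4.0000, 5.5000)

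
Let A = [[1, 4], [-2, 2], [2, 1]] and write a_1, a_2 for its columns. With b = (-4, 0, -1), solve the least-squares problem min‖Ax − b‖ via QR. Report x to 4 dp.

a_1 = (1, -2, 2); ‖a_1‖ = 3.0000, so e_1 = (0.3333, -0.6667, 0.6667).
e_1·a_2 = 0.3333·4 + (-0.6667)·2 + 0.6667·1 = 0.6667.
u_2 = a_2 − 0.6667·e_1 = (3.7778, 2.4444, 0.5556).
‖u_2‖ = 4.5338, so e_2 = (0.8332, 0.5392, 0.1225).
Qᵀb = (-2.0000, -3.4555).
Back-substitute: x_2 = -3.4555/4.5338 = -0.7622.
x_1 = (-2.0000 − 0.6667·(-0.7622))/3.0000 = -0.4973.

x = (-0.4973, -0.7622)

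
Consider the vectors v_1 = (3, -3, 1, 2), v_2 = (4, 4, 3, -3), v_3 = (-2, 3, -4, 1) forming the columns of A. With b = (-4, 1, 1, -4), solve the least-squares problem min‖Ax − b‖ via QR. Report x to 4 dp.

q_1 = v_1/‖v_1‖ = (3, -3, 1, 2)/4.7958 = (0.6255, -0.6255, 0.2085, 0.4170).
r_{12} = q_1·v_2 = -0.6255.
u_2 = v_2 + 0.6255·q_1 = (4.3913, 3.6087, 3.1304, -2.7391).
‖u_2‖ = 7.0433, so q_2 = (0.6235, 0.5124, 0.4445, -0.3889).
r_{13} = q_1·v_3 = -3.5447; r_{23} = q_2·v_3 = -1.8766.
u_3 = v_3 + 3.5447·q_1 + 1.8766·q_2 = (1.3874, 1.7441, -2.4268, 1.7485).
‖u_3‖ = 3.7300, so q_3 = (0.3719, 0.4676, -0.6506, 0.4688).
Qᵀb = (-4.5873, 0.0185, -3.5458).
Back-substitute: x_3 = -3.5458/3.7300 = -0.9506.
x_2 = (0.0185 + 1.8766·(-0.9506))/7.0433 = -0.2506.
x_1 = (-4.5873 + 0.6255·(-0.2506) + 3.5447·(-0.9506))/4.7958 = -1.6918.

x = (-1.6918, -0.2506, -0.9506)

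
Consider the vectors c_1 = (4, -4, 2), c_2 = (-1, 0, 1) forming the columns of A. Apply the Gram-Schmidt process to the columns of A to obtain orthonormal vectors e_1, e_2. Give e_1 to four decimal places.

c_1 = (4, -4, 2); ‖c_1‖ = 6.0000, so e_1 = (0.6667, -0.6667, 0.3333).

e_1 = (0.6667, -0.6667, 0.3333)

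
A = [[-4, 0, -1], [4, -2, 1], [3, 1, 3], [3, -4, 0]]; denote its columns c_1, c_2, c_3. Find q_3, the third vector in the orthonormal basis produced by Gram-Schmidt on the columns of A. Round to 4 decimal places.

c_1 = (-4, 4, 3, 3); ‖c_1‖ = 7.0711, so q_1 = (-0.5657, 0.5657, 0.4243, 0.4243).
q_1·c_2 = (-0.5657)·0 + 0.5657·(-2) + 0.4243·1 + 0.4243·(-4) = -2.4042.
u_2 = c_2 + 2.4042·q_1 = (-1.3600, -0.6400, 2.0200, -2.9800).
‖u_2‖ = 3.9013, so q_2 = (-0.3486, -0.1640, 0.5178, -0.7639).
q_1·c_3 = (-0.5657)·(-1) + 0.5657·1 + 0.4243·3 + 0.4243·0 = 2.4042; q_2·c_3 = (-0.3486)·(-1) + (-0.1640)·1 + 0.5178·3 + (-0.7639)·0 = 1.7379.
u_3 = c_3 − 2.4042·q_1 − 1.7379·q_2 = (0.9658, -0.0749, 1.0802, 0.3075).
‖u_3‖ = 1.4832, so q_3 = (0.6512, -0.0505, 0.7283, 0.2073).

q_3 = (0.6512, -0.0505, 0.7283, 0.2073)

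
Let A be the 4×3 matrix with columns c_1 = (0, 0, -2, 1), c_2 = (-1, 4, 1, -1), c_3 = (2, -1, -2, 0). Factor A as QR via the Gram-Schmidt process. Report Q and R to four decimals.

c_1 = (0, 0, -2, 1); ‖c_1‖ = 2.2361, so q_1 = (0.0000, 0.0000, -0.8944, 0.4472).
q_1·c_2 = 0.0000·(-1) + 0.0000·4 + (-0.8944)·1 + 0.4472·(-1) = -1.3416.
u_2 = c_2 + 1.3416·q_1 = (-1.0000, 4.0000, -0.2000, -0.4000).
‖u_2‖ = 4.1473, so q_2 = (-0.2411, 0.9645, -0.0482, -0.0964).
q_1·c_3 = 0.0000·2 + 0.0000·(-1) + (-0.8944)·(-2) + 0.4472·0 = 1.7889; q_2·c_3 = (-0.2411)·2 + 0.9645·(-1) + (-0.0482)·(-2) + (-0.0964)·0 = -1.3503.
u_3 = c_3 − 1.7889·q_1 + 1.3503·q_2 = (1.6744, 0.3023, -0.4651, -0.9302).
‖u_3‖ = 1.9942, so q_3 = (0.8397, 0.1516, -0.2332, -0.4665).

Q = [[0.0000, -0.2411, 0.8397], [0.0000, 0.9645, 0.1516], [-0.8944, -0.0482, -0.2332], [0.4472, -0.0964, -0.4665]], R = [[2.2361, -1.3416, 1.7889], [0.0000, 4.1473, -1.3503], [0.0000, 0.0000, 1.9942]]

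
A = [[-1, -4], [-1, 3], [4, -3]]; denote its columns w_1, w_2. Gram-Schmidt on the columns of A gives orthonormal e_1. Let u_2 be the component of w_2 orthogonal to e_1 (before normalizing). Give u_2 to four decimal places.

u_2 = (-4.6111, 2.3889, -0.5556)

e_1 = w_1/‖w_1‖ = (-1, -1, 4)/4.2426 = (-0.2357, -0.2357, 0.9428).
r_{12} = e_1·w_2 = -2.5927.
u_2 = w_2 + 2.5927·e_1 = (-4.6111, 2.3889, -0.5556).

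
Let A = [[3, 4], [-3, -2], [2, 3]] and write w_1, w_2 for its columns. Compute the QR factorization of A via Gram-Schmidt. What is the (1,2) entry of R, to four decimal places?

w_1 = (3, -3, 2); ‖w_1‖ = 4.6904, so q_1 = (0.6396, -0.6396, 0.4264).
r_{12} = q_1·w_2 = 5.1168.

r_{12} = 5.1168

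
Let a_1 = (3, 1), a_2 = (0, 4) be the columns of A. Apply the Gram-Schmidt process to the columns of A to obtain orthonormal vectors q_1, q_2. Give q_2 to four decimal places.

q_2 = (-0.3162, 0.9487)

q_1 = a_1/‖a_1‖ = (3, 1)/3.1623 = (0.9487, 0.3162).
r_{12} = q_1·a_2 = 1.2649.
u_2 = a_2 − 1.2649·q_1 = (-1.2000, 3.6000).
‖u_2‖ = 3.7947, so q_2 = (-0.3162, 0.9487).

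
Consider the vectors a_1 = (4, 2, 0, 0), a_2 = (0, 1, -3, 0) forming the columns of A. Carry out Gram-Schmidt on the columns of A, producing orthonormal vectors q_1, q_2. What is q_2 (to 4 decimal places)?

q_2 = (-0.1278, 0.2556, -0.9583, 0.0000)

a_1 = (4, 2, 0, 0); ‖a_1‖ = 4.4721, so q_1 = (0.8944, 0.4472, 0.0000, 0.0000).
q_1·a_2 = 0.8944·0 + 0.4472·1 + 0.0000·(-3) + 0.0000·0 = 0.4472.
u_2 = a_2 − 0.4472·q_1 = (-0.4000, 0.8000, -3.0000, 0.0000).
‖u_2‖ = 3.1305, so q_2 = (-0.1278, 0.2556, -0.9583, 0.0000).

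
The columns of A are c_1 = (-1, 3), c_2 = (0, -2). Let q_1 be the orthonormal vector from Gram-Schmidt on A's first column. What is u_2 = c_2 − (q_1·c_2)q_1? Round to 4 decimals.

c_1 = (-1, 3); ‖c_1‖ = 3.1623, so q_1 = (-0.3162, 0.9487).
q_1·c_2 = (-0.3162)·0 + 0.9487·(-2) = -1.8974.
u_2 = c_2 + 1.8974·q_1 = (-0.6000, -0.2000).

u_2 = (-0.6000, -0.2000)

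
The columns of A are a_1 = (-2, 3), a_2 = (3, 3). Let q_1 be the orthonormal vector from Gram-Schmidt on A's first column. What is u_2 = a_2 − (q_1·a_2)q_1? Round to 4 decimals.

u_2 = (3.4615, 2.3077)

a_1 = (-2, 3); ‖a_1‖ = 3.6056, so q_1 = (-0.5547, 0.8321).
q_1·a_2 = (-0.5547)·3 + 0.8321·3 = 0.8321.
u_2 = a_2 − 0.8321·q_1 = (3.4615, 2.3077).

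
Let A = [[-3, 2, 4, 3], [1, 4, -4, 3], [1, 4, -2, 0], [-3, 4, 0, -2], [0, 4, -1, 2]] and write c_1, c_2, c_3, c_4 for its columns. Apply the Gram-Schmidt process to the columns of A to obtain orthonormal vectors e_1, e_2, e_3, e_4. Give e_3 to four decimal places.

e_1 = c_1/‖c_1‖ = (-3, 1, 1, -3, 0)/4.4721 = (-0.6708, 0.2236, 0.2236, -0.6708, 0.0000).
r_{12} = e_1·c_2 = -2.2361.
u_2 = c_2 + 2.2361·e_1 = (0.5000, 4.5000, 4.5000, 2.5000, 4.0000).
‖u_2‖ = 7.9373, so e_2 = (0.0630, 0.5669, 0.5669, 0.3150, 0.5040).
r_{13} = e_1·c_3 = -4.0249; r_{23} = e_2·c_3 = -3.6537.
u_3 = c_3 + 4.0249·e_1 + 3.6537·e_2 = (1.5302, -1.0286, 0.9714, -1.5492, 0.8413).
‖u_3‖ = 2.7296, so e_3 = (0.5606, -0.3768, 0.3559, -0.5676, 0.3082).

e_3 = (0.5606, -0.3768, 0.3559, -0.5676, 0.3082)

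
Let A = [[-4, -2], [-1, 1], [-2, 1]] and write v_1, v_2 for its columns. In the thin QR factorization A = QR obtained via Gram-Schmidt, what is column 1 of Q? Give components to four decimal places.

q_1 = v_1/‖v_1‖ = (-4, -1, -2)/4.5826 = (-0.8729, -0.2182, -0.4364).

q_1 = (-0.8729, -0.2182, -0.4364)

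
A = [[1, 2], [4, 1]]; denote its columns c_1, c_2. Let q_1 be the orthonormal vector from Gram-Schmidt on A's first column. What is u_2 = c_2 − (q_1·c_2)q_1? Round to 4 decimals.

u_2 = (1.6471, -0.4118)

q_1 = c_1/‖c_1‖ = (1, 4)/4.1231 = (0.2425, 0.9701).
r_{12} = q_1·c_2 = 1.4552.
u_2 = c_2 − 1.4552·q_1 = (1.6471, -0.4118).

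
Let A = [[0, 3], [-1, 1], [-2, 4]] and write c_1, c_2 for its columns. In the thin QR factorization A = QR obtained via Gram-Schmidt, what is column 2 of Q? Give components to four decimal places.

e_2 = (0.9583, -0.2556, 0.1278)

e_1 = c_1/‖c_1‖ = (0, -1, -2)/2.2361 = (0.0000, -0.4472, -0.8944).
r_{12} = e_1·c_2 = -4.0249.
u_2 = c_2 + 4.0249·e_1 = (3.0000, -0.8000, 0.4000).
‖u_2‖ = 3.1305, so e_2 = (0.9583, -0.2556, 0.1278).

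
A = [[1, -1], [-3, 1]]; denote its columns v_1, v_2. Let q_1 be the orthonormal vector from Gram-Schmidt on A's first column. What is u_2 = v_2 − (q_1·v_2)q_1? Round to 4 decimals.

v_1 = (1, -3); ‖v_1‖ = 3.1623, so q_1 = (0.3162, -0.9487).
q_1·v_2 = 0.3162·(-1) + (-0.9487)·1 = -1.2649.
u_2 = v_2 + 1.2649·q_1 = (-0.6000, -0.2000).

u_2 = (-0.6000, -0.2000)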